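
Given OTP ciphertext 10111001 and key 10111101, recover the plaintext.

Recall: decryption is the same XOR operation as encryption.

Step 1: XOR ciphertext with key:
  Ciphertext: 10111001
  Key:        10111101
  XOR:        00000100
Step 2: Plaintext = 00000100 = 4 in decimal.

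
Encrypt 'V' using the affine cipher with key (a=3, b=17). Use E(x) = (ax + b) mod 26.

Step 1: Convert 'V' to number: x = 21.
Step 2: E(21) = (3 * 21 + 17) mod 26 = 80 mod 26 = 2.
Step 3: Convert 2 back to letter: C.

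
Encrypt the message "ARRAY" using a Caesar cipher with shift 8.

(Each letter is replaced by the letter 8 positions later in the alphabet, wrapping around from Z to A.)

Step 1: For each letter, shift forward by 8 positions (mod 26).
  A (position 0) -> position (0+8) mod 26 = 8 -> I
  R (position 17) -> position (17+8) mod 26 = 25 -> Z
  R (position 17) -> position (17+8) mod 26 = 25 -> Z
  A (position 0) -> position (0+8) mod 26 = 8 -> I
  Y (position 24) -> position (24+8) mod 26 = 6 -> G
Result: IZZIG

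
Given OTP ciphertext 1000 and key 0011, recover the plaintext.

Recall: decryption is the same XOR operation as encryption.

Step 1: XOR ciphertext with key:
  Ciphertext: 1000
  Key:        0011
  XOR:        1011
Step 2: Plaintext = 1011 = 11 in decimal.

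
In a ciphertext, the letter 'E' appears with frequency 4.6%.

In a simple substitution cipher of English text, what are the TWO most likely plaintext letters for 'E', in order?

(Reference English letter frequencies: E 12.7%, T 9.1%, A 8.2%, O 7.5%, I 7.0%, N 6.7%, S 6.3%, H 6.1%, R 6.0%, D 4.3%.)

Step 1: Observed frequency of 'E' is 4.6%.
Step 2: Compute distances to each reference frequency and sort:
  D (4.3%): difference = 0.3% <-- BEST
  R (6.0%): difference = 1.4% <-- RUNNER-UP
  H (6.1%): difference = 1.5%
  S (6.3%): difference = 1.7%
  N (6.7%): difference = 2.1%
Step 3: Most likely is 'D' (4.3%, diff 0.3%); second most likely is 'R' (6.0%, diff 1.4%).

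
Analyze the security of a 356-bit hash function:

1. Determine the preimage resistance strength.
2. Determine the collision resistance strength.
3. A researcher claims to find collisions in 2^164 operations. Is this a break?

Step 1: Preimage resistance requires brute-force of 2^356 operations.
Step 2: Collision resistance (birthday bound) = 2^(356/2) = 2^178.
Step 3: The claimed attack costs 2^164 operations.
Step 4: Since 2^164 < 2^178, the claimed attack beats the generic birthday bound, so collision resistance is broken.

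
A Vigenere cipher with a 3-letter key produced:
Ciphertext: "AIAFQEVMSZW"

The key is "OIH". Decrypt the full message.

Step 1: Key 'OIH' has length 3. Extended key: OIHOIHOIHOI
Step 2: Decrypt each position:
  A(0) - O(14) = 12 = M
  I(8) - I(8) = 0 = A
  A(0) - H(7) = 19 = T
  F(5) - O(14) = 17 = R
  Q(16) - I(8) = 8 = I
  E(4) - H(7) = 23 = X
  V(21) - O(14) = 7 = H
  M(12) - I(8) = 4 = E
  S(18) - H(7) = 11 = L
  Z(25) - O(14) = 11 = L
  W(22) - I(8) = 14 = O
Plaintext: MATRIXHELLO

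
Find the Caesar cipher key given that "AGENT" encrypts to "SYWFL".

Step 1: Compare first letters: A (position 0) -> S (position 18).
Step 2: Shift = (18 - 0) mod 26 = 18.
The shift value is 18.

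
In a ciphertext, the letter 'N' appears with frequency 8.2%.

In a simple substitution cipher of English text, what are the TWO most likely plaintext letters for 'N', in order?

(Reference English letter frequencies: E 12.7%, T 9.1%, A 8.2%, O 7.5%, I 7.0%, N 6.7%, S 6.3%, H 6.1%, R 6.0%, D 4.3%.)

Step 1: Observed frequency of 'N' is 8.2%.
Step 2: Compute distances to each reference frequency and sort:
  A (8.2%): difference = 0.0% <-- BEST
  O (7.5%): difference = 0.7% <-- RUNNER-UP
  T (9.1%): difference = 0.9%
  I (7.0%): difference = 1.2%
  N (6.7%): difference = 1.5%
Step 3: Most likely is 'A' (8.2%, diff 0.0%); second most likely is 'O' (7.5%, diff 0.7%).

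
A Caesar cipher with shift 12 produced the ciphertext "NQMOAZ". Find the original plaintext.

Step 1: Reverse the shift by subtracting 12 from each letter position.
  N (position 13) -> position (13-12) mod 26 = 1 -> B
  Q (position 16) -> position (16-12) mod 26 = 4 -> E
  M (position 12) -> position (12-12) mod 26 = 0 -> A
  O (position 14) -> position (14-12) mod 26 = 2 -> C
  A (position 0) -> position (0-12) mod 26 = 14 -> O
  Z (position 25) -> position (25-12) mod 26 = 13 -> N
Decrypted message: BEACON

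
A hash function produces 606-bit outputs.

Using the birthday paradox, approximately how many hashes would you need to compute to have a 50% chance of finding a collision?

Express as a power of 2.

Step 1: The birthday paradox gives collision probability ~50% after sqrt(2^n) = 2^(n/2) hashes.
Step 2: For 606-bit output: 2^(606/2) = 2^303.
Step 3: Approximately 2^303 hash computations needed.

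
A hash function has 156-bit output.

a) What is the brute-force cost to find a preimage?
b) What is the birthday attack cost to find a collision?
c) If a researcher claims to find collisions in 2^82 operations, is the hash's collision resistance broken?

Step 1: Preimage resistance requires brute-force of 2^156 operations.
Step 2: Collision resistance (birthday bound) = 2^(156/2) = 2^78.
Step 3: The claimed attack costs 2^82 operations.
Step 4: Since 2^82 >= 2^78, the claimed attack is no faster than the generic birthday attack, so this does not break collision resistance.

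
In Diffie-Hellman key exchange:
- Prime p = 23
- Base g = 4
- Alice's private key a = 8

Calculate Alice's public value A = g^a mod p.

Step 1: A = g^a mod p = 4^8 mod 23.
  4^1 mod 23 = 4
  4^2 mod 23 = (4 * 4) mod 23 = 16
  4^3 mod 23 = (16 * 4) mod 23 = 18
  4^4 mod 23 = (18 * 4) mod 23 = 3
  4^5 mod 23 = (3 * 4) mod 23 = 12
  4^6 mod 23 = (12 * 4) mod 23 = 2
  4^7 mod 23 = (2 * 4) mod 23 = 8
  4^8 mod 23 = (8 * 4) mod 23 = 9
Result: A = 9.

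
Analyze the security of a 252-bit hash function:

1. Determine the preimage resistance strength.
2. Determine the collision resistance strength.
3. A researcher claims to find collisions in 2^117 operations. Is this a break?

Step 1: Preimage resistance requires brute-force of 2^252 operations.
Step 2: Collision resistance (birthday bound) = 2^(252/2) = 2^126.
Step 3: The claimed attack costs 2^117 operations.
Step 4: Since 2^117 < 2^126, the claimed attack beats the generic birthday bound, so collision resistance is broken.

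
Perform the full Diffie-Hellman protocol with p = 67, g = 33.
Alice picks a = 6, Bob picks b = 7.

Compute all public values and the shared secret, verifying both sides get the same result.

Step 1: A = g^a mod p = 33^6 mod 67 = 22.
Step 2: B = g^b mod p = 33^7 mod 67 = 56.
Step 3: Alice computes s = B^a mod p = 56^6 mod 67 = 14.
Step 4: Bob computes s = A^b mod p = 22^7 mod 67 = 14.
Both sides agree: shared secret = 14.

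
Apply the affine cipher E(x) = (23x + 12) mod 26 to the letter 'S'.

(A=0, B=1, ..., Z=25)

Step 1: Convert 'S' to number: x = 18.
Step 2: E(18) = (23 * 18 + 12) mod 26 = 426 mod 26 = 10.
Step 3: Convert 10 back to letter: K.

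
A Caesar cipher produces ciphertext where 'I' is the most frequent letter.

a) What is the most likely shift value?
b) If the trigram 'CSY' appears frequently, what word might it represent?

Step 1: In English, 'E' is the most frequent letter (12.7%).
Step 2: The most frequent ciphertext letter is 'I' (position 8).
Step 3: Shift = (8 - 4) mod 26 = 4.
Step 4: Decrypt 'CSY' by shifting back 4:
  C -> Y
  S -> O
  Y -> U
Step 5: 'CSY' decrypts to 'YOU'.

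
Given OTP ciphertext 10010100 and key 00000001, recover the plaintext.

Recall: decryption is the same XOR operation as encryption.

Step 1: XOR ciphertext with key:
  Ciphertext: 10010100
  Key:        00000001
  XOR:        10010101
Step 2: Plaintext = 10010101 = 149 in decimal.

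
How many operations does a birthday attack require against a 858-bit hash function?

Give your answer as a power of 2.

Step 1: The birthday paradox gives collision probability ~50% after sqrt(2^n) = 2^(n/2) hashes.
Step 2: For 858-bit output: 2^(858/2) = 2^429.
Step 3: Approximately 2^429 hash computations needed.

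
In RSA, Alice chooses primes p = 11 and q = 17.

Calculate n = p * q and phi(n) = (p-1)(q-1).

Step 1: n = p * q = 11 * 17 = 187.
Step 2: phi(n) = (p-1)(q-1) = 10 * 16 = 160.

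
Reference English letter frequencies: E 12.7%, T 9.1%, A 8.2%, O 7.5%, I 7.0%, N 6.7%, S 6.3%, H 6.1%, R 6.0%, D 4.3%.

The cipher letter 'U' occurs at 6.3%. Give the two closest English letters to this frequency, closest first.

Step 1: Observed frequency of 'U' is 6.3%.
Step 2: Compute distances to each reference frequency and sort:
  S (6.3%): difference = 0.0% <-- BEST
  H (6.1%): difference = 0.2% <-- RUNNER-UP
  R (6.0%): difference = 0.3%
  N (6.7%): difference = 0.4%
  I (7.0%): difference = 0.7%
Step 3: Most likely is 'S' (6.3%, diff 0.0%); second most likely is 'H' (6.1%, diff 0.2%).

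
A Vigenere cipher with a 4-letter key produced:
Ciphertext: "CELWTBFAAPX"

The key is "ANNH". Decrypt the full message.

Step 1: Key 'ANNH' has length 4. Extended key: ANNHANNHANN
Step 2: Decrypt each position:
  C(2) - A(0) = 2 = C
  E(4) - N(13) = 17 = R
  L(11) - N(13) = 24 = Y
  W(22) - H(7) = 15 = P
  T(19) - A(0) = 19 = T
  B(1) - N(13) = 14 = O
  F(5) - N(13) = 18 = S
  A(0) - H(7) = 19 = T
  A(0) - A(0) = 0 = A
  P(15) - N(13) = 2 = C
  X(23) - N(13) = 10 = K
Plaintext: CRYPTOSTACK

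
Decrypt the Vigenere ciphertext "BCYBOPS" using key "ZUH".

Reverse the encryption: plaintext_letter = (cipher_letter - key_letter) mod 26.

Step 1: Extend key: ZUHZUHZ
Step 2: Decrypt each letter (c - k) mod 26:
  B(1) - Z(25) = (1-25) mod 26 = 2 = C
  C(2) - U(20) = (2-20) mod 26 = 8 = I
  Y(24) - H(7) = (24-7) mod 26 = 17 = R
  B(1) - Z(25) = (1-25) mod 26 = 2 = C
  O(14) - U(20) = (14-20) mod 26 = 20 = U
  P(15) - H(7) = (15-7) mod 26 = 8 = I
  S(18) - Z(25) = (18-25) mod 26 = 19 = T
Plaintext: CIRCUIT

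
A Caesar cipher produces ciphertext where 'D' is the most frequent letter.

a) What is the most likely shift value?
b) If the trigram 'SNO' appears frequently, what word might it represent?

Step 1: In English, 'E' is the most frequent letter (12.7%).
Step 2: The most frequent ciphertext letter is 'D' (position 3).
Step 3: Shift = (3 - 4) mod 26 = 25.
Step 4: Decrypt 'SNO' by shifting back 25:
  S -> T
  N -> O
  O -> P
Step 5: 'SNO' decrypts to 'TOP'.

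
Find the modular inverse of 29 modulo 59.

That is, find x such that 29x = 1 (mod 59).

Step 1: We need x such that 29 * x = 1 (mod 59).
Step 2: Using the extended Euclidean algorithm or trial:
  29 * 57 = 1653 = 28 * 59 + 1.
Step 3: Since 1653 mod 59 = 1, the inverse is x = 57.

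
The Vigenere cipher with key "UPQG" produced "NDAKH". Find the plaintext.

Step 1: Extend key: UPQGU
Step 2: Decrypt each letter (c - k) mod 26:
  N(13) - U(20) = (13-20) mod 26 = 19 = T
  D(3) - P(15) = (3-15) mod 26 = 14 = O
  A(0) - Q(16) = (0-16) mod 26 = 10 = K
  K(10) - G(6) = (10-6) mod 26 = 4 = E
  H(7) - U(20) = (7-20) mod 26 = 13 = N
Plaintext: TOKEN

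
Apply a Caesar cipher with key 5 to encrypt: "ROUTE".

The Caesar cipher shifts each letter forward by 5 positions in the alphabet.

Step 1: For each letter, shift forward by 5 positions (mod 26).
  R (position 17) -> position (17+5) mod 26 = 22 -> W
  O (position 14) -> position (14+5) mod 26 = 19 -> T
  U (position 20) -> position (20+5) mod 26 = 25 -> Z
  T (position 19) -> position (19+5) mod 26 = 24 -> Y
  E (position 4) -> position (4+5) mod 26 = 9 -> J
Result: WTZYJ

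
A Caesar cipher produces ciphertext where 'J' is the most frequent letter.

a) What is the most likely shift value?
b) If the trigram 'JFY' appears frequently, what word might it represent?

Step 1: In English, 'E' is the most frequent letter (12.7%).
Step 2: The most frequent ciphertext letter is 'J' (position 9).
Step 3: Shift = (9 - 4) mod 26 = 5.
Step 4: Decrypt 'JFY' by shifting back 5:
  J -> E
  F -> A
  Y -> T
Step 5: 'JFY' decrypts to 'EAT'.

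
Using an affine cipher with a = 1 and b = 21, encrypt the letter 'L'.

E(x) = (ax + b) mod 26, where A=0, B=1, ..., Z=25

Step 1: Convert 'L' to number: x = 11.
Step 2: E(11) = (1 * 11 + 21) mod 26 = 32 mod 26 = 6.
Step 3: Convert 6 back to letter: G.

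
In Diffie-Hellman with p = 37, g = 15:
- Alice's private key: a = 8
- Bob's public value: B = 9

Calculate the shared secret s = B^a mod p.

Step 1: s = B^a mod p = 9^8 mod 37.
  9^1 mod 37 = 9
  9^2 mod 37 = (9 * 9) mod 37 = 7
  9^3 mod 37 = (7 * 9) mod 37 = 26
  9^4 mod 37 = (26 * 9) mod 37 = 12
  9^5 mod 37 = (12 * 9) mod 37 = 34
  9^6 mod 37 = (34 * 9) mod 37 = 10
  9^7 mod 37 = (10 * 9) mod 37 = 16
  9^8 mod 37 = (16 * 9) mod 37 = 33
Result: shared secret = 33.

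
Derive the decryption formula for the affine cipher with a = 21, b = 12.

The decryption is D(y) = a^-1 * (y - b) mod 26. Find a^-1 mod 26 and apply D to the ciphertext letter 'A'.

Step 1: Find a^-1, the modular inverse of 21 mod 26.
Step 2: We need 21 * a^-1 = 1 (mod 26).
Step 3: 21 * 5 = 105 = 4 * 26 + 1, so a^-1 = 5.
Step 4: D(y) = 5(y - 12) mod 26.
Step 5: Apply to 'A' (y = 0): D(0) = 5 * (0 - 12) mod 26 = 5 * -12 mod 26 = 18 -> 'S'.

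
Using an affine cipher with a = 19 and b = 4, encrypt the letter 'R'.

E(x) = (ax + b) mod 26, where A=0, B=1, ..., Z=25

Step 1: Convert 'R' to number: x = 17.
Step 2: E(17) = (19 * 17 + 4) mod 26 = 327 mod 26 = 15.
Step 3: Convert 15 back to letter: P.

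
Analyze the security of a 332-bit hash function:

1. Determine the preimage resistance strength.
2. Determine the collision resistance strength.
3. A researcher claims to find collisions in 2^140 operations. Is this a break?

Step 1: Preimage resistance requires brute-force of 2^332 operations.
Step 2: Collision resistance (birthday bound) = 2^(332/2) = 2^166.
Step 3: The claimed attack costs 2^140 operations.
Step 4: Since 2^140 < 2^166, the claimed attack beats the generic birthday bound, so collision resistance is broken.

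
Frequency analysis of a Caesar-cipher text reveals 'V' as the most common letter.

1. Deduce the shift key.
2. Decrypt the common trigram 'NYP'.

Step 1: In English, 'E' is the most frequent letter (12.7%).
Step 2: The most frequent ciphertext letter is 'V' (position 21).
Step 3: Shift = (21 - 4) mod 26 = 17.
Step 4: Decrypt 'NYP' by shifting back 17:
  N -> W
  Y -> H
  P -> Y
Step 5: 'NYP' decrypts to 'WHY'.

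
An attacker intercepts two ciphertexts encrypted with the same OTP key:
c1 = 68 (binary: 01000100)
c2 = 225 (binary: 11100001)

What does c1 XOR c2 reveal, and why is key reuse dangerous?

Step 1: c1 XOR c2 = (m1 XOR k) XOR (m2 XOR k).
Step 2: By XOR associativity/commutativity: = m1 XOR m2 XOR k XOR k = m1 XOR m2.
Step 3: 01000100 XOR 11100001 = 10100101 = 165.
Step 4: The key cancels out! An attacker learns m1 XOR m2 = 165, revealing the relationship between plaintexts.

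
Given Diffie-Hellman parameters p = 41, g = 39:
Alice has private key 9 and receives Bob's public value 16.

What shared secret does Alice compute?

Step 1: s = B^a mod p = 16^9 mod 41.
  16^1 mod 41 = 16
  16^2 mod 41 = (16 * 16) mod 41 = 10
  16^3 mod 41 = (10 * 16) mod 41 = 37
  16^4 mod 41 = (37 * 16) mod 41 = 18
  16^5 mod 41 = (18 * 16) mod 41 = 1
  16^6 mod 41 = (1 * 16) mod 41 = 16
  16^7 mod 41 = (16 * 16) mod 41 = 10
  16^8 mod 41 = (10 * 16) mod 41 = 37
  16^9 mod 41 = (37 * 16) mod 41 = 18
Result: shared secret = 18.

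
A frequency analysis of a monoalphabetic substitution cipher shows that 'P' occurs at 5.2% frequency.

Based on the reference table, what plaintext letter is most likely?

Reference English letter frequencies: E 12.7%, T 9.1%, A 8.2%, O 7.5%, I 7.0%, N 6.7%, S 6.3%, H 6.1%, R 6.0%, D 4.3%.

Step 1: The observed frequency is 5.2%.
Step 2: Compare with English frequencies:
  E: 12.7% (difference: 7.5%)
  T: 9.1% (difference: 3.9%)
  A: 8.2% (difference: 3.0%)
  O: 7.5% (difference: 2.3%)
  I: 7.0% (difference: 1.8%)
  N: 6.7% (difference: 1.5%)
  S: 6.3% (difference: 1.1%)
  H: 6.1% (difference: 0.9%)
  R: 6.0% (difference: 0.8%) <-- closest
  D: 4.3% (difference: 0.9%)
Step 3: 'P' most likely represents 'R' (frequency 6.0%).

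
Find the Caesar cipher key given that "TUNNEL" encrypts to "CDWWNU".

Step 1: Compare first letters: T (position 19) -> C (position 2).
Step 2: Shift = (2 - 19) mod 26 = 9.
The shift value is 9.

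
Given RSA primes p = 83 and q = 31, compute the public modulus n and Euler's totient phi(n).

Step 1: n = p * q = 83 * 31 = 2573.
Step 2: phi(n) = (p-1)(q-1) = 82 * 30 = 2460.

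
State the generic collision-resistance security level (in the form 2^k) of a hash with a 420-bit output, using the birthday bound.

Step 1: The birthday paradox gives collision probability ~50% after sqrt(2^n) = 2^(n/2) hashes.
Step 2: For 420-bit output: 2^(420/2) = 2^210.
Step 3: Approximately 2^210 hash computations needed.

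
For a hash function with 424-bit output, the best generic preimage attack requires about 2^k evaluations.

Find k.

Step 1: The hash has a 424-bit output.
Step 2: Preimage resistance means: given a digest h(x), it should be infeasible to find any input that hashes to it.
With a 424-bit output there are 2^424 possible digests, so a generic brute-force preimage search costs about 2^424 evaluations.
Step 3: Security level = 424 bits.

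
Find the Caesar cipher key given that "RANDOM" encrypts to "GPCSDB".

Step 1: Compare first letters: R (position 17) -> G (position 6).
Step 2: Shift = (6 - 17) mod 26 = 15.
The shift value is 15.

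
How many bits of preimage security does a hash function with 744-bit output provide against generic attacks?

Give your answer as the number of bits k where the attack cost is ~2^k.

Step 1: The hash has a 744-bit output.
Step 2: Preimage resistance means: given a digest h(x), it should be infeasible to find any input that hashes to it.
With a 744-bit output there are 2^744 possible digests, so a generic brute-force preimage search costs about 2^744 evaluations.
Step 3: Security level = 744 bits.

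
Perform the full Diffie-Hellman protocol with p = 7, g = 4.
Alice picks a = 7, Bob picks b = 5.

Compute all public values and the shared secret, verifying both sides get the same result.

Step 1: A = g^a mod p = 4^7 mod 7 = 4.
Step 2: B = g^b mod p = 4^5 mod 7 = 2.
Step 3: Alice computes s = B^a mod p = 2^7 mod 7 = 2.
Step 4: Bob computes s = A^b mod p = 4^5 mod 7 = 2.
Both sides agree: shared secret = 2.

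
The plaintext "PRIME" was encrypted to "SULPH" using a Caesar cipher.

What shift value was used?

Step 1: Compare first letters: P (position 15) -> S (position 18).
Step 2: Shift = (18 - 15) mod 26 = 3.
The shift value is 3.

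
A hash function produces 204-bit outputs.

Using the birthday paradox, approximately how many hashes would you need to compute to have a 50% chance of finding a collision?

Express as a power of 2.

Step 1: The birthday paradox gives collision probability ~50% after sqrt(2^n) = 2^(n/2) hashes.
Step 2: For 204-bit output: 2^(204/2) = 2^102.
Step 3: Approximately 2^102 hash computations needed.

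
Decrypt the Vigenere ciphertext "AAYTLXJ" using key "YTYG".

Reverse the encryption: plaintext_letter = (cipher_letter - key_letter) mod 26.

Step 1: Extend key: YTYGYTY
Step 2: Decrypt each letter (c - k) mod 26:
  A(0) - Y(24) = (0-24) mod 26 = 2 = C
  A(0) - T(19) = (0-19) mod 26 = 7 = H
  Y(24) - Y(24) = (24-24) mod 26 = 0 = A
  T(19) - G(6) = (19-6) mod 26 = 13 = N
  L(11) - Y(24) = (11-24) mod 26 = 13 = N
  X(23) - T(19) = (23-19) mod 26 = 4 = E
  J(9) - Y(24) = (9-24) mod 26 = 11 = L
Plaintext: CHANNEL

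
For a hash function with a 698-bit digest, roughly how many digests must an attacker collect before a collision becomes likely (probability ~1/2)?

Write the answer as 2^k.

Step 1: The birthday paradox gives collision probability ~50% after sqrt(2^n) = 2^(n/2) hashes.
Step 2: For 698-bit output: 2^(698/2) = 2^349.
Step 3: Approximately 2^349 hash computations needed.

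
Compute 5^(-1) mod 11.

Step 1: We need x such that 5 * x = 1 (mod 11).
Step 2: Using the extended Euclidean algorithm or trial:
  5 * 9 = 45 = 4 * 11 + 1.
Step 3: Since 45 mod 11 = 1, the inverse is x = 9.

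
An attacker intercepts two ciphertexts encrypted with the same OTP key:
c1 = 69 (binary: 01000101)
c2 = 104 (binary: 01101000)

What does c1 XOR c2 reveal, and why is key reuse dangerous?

Step 1: c1 XOR c2 = (m1 XOR k) XOR (m2 XOR k).
Step 2: By XOR associativity/commutativity: = m1 XOR m2 XOR k XOR k = m1 XOR m2.
Step 3: 01000101 XOR 01101000 = 00101101 = 45.
Step 4: The key cancels out! An attacker learns m1 XOR m2 = 45, revealing the relationship between plaintexts.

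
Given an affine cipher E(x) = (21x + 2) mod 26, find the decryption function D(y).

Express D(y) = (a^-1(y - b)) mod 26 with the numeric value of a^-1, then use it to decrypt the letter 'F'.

Step 1: Find a^-1, the modular inverse of 21 mod 26.
Step 2: We need 21 * a^-1 = 1 (mod 26).
Step 3: 21 * 5 = 105 = 4 * 26 + 1, so a^-1 = 5.
Step 4: D(y) = 5(y - 2) mod 26.
Step 5: Apply to 'F' (y = 5): D(5) = 5 * (5 - 2) mod 26 = 5 * 3 mod 26 = 15 -> 'P'.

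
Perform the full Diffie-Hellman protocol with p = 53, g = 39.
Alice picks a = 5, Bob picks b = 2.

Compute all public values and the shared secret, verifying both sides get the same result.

Step 1: A = g^a mod p = 39^5 mod 53 = 20.
Step 2: B = g^b mod p = 39^2 mod 53 = 37.
Step 3: Alice computes s = B^a mod p = 37^5 mod 53 = 29.
Step 4: Bob computes s = A^b mod p = 20^2 mod 53 = 29.
Both sides agree: shared secret = 29.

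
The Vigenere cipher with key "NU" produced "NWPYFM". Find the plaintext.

Step 1: Extend key: NUNUNU
Step 2: Decrypt each letter (c - k) mod 26:
  N(13) - N(13) = (13-13) mod 26 = 0 = A
  W(22) - U(20) = (22-20) mod 26 = 2 = C
  P(15) - N(13) = (15-13) mod 26 = 2 = C
  Y(24) - U(20) = (24-20) mod 26 = 4 = E
  F(5) - N(13) = (5-13) mod 26 = 18 = S
  M(12) - U(20) = (12-20) mod 26 = 18 = S
Plaintext: ACCESS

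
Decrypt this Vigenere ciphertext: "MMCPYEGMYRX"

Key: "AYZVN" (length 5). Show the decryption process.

Step 1: Key 'AYZVN' has length 5. Extended key: AYZVNAYZVNA
Step 2: Decrypt each position:
  M(12) - A(0) = 12 = M
  M(12) - Y(24) = 14 = O
  C(2) - Z(25) = 3 = D
  P(15) - V(21) = 20 = U
  Y(24) - N(13) = 11 = L
  E(4) - A(0) = 4 = E
  G(6) - Y(24) = 8 = I
  M(12) - Z(25) = 13 = N
  Y(24) - V(21) = 3 = D
  R(17) - N(13) = 4 = E
  X(23) - A(0) = 23 = X
Plaintext: MODULEINDEX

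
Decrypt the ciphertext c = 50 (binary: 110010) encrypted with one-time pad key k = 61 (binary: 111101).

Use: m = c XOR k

Step 1: XOR ciphertext with key:
  Ciphertext: 110010
  Key:        111101
  XOR:        001111
Step 2: Plaintext = 001111 = 15 in decimal.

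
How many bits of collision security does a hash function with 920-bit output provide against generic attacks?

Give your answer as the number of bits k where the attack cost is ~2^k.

Step 1: The hash has a 920-bit output.
Step 2: Collision resistance means it should be infeasible to find any x != y with h(x) = h(y).
By the birthday bound, a generic collision search succeeds after about sqrt(2^920) = 2^(920/2) = 2^460 evaluations.
Step 3: Security level = 460 bits.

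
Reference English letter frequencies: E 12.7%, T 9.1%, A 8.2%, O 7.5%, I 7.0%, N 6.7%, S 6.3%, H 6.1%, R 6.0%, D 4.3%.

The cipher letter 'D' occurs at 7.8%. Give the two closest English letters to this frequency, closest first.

Step 1: Observed frequency of 'D' is 7.8%.
Step 2: Compute distances to each reference frequency and sort:
  O (7.5%): difference = 0.3% <-- BEST
  A (8.2%): difference = 0.4% <-- RUNNER-UP
  I (7.0%): difference = 0.8%
  N (6.7%): difference = 1.1%
  T (9.1%): difference = 1.3%
Step 3: Most likely is 'O' (7.5%, diff 0.3%); second most likely is 'A' (8.2%, diff 0.4%).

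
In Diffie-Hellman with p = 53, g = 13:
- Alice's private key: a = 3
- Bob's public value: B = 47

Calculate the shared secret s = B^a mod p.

Step 1: s = B^a mod p = 47^3 mod 53.
  47^1 mod 53 = 47
  47^2 mod 53 = (47 * 47) mod 53 = 36
  47^3 mod 53 = (36 * 47) mod 53 = 49
Result: shared secret = 49.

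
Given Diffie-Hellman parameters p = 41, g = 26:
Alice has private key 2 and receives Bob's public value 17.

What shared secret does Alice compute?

Step 1: s = B^a mod p = 17^2 mod 41.
  17^1 mod 41 = 17
  17^2 mod 41 = (17 * 17) mod 41 = 2
Result: shared secret = 2.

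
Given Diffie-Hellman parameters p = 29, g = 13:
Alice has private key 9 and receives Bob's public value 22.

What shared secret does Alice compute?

Step 1: s = B^a mod p = 22^9 mod 29.
  22^1 mod 29 = 22
  22^2 mod 29 = (22 * 22) mod 29 = 20
  22^3 mod 29 = (20 * 22) mod 29 = 5
  22^4 mod 29 = (5 * 22) mod 29 = 23
  22^5 mod 29 = (23 * 22) mod 29 = 13
  22^6 mod 29 = (13 * 22) mod 29 = 25
  22^7 mod 29 = (25 * 22) mod 29 = 28
  22^8 mod 29 = (28 * 22) mod 29 = 7
  22^9 mod 29 = (7 * 22) mod 29 = 9
Result: shared secret = 9.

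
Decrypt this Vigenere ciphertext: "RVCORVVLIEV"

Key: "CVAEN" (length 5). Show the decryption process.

Step 1: Key 'CVAEN' has length 5. Extended key: CVAENCVAENC
Step 2: Decrypt each position:
  R(17) - C(2) = 15 = P
  V(21) - V(21) = 0 = A
  C(2) - A(0) = 2 = C
  O(14) - E(4) = 10 = K
  R(17) - N(13) = 4 = E
  V(21) - C(2) = 19 = T
  V(21) - V(21) = 0 = A
  L(11) - A(0) = 11 = L
  I(8) - E(4) = 4 = E
  E(4) - N(13) = 17 = R
  V(21) - C(2) = 19 = T
Plaintext: PACKETALERT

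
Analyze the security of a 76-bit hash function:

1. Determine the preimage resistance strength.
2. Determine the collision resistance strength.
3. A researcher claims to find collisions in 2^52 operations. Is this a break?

Step 1: Preimage resistance requires brute-force of 2^76 operations.
Step 2: Collision resistance (birthday bound) = 2^(76/2) = 2^38.
Step 3: The claimed attack costs 2^52 operations.
Step 4: Since 2^52 >= 2^38, the claimed attack is no faster than the generic birthday attack, so this does not break collision resistance.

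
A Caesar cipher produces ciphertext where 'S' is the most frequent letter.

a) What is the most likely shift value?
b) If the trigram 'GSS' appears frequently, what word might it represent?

Step 1: In English, 'E' is the most frequent letter (12.7%).
Step 2: The most frequent ciphertext letter is 'S' (position 18).
Step 3: Shift = (18 - 4) mod 26 = 14.
Step 4: Decrypt 'GSS' by shifting back 14:
  G -> S
  S -> E
  S -> E
Step 5: 'GSS' decrypts to 'SEE'.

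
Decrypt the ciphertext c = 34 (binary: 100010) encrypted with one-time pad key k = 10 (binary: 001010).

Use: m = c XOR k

Step 1: XOR ciphertext with key:
  Ciphertext: 100010
  Key:        001010
  XOR:        101000
Step 2: Plaintext = 101000 = 40 in decimal.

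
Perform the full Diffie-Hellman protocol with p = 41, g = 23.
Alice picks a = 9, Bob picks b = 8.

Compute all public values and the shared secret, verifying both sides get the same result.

Step 1: A = g^a mod p = 23^9 mod 41 = 25.
Step 2: B = g^b mod p = 23^8 mod 41 = 10.
Step 3: Alice computes s = B^a mod p = 10^9 mod 41 = 37.
Step 4: Bob computes s = A^b mod p = 25^8 mod 41 = 37.
Both sides agree: shared secret = 37.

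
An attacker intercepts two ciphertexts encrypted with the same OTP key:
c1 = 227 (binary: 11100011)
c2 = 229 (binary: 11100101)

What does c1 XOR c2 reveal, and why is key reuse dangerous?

Step 1: c1 XOR c2 = (m1 XOR k) XOR (m2 XOR k).
Step 2: By XOR associativity/commutativity: = m1 XOR m2 XOR k XOR k = m1 XOR m2.
Step 3: 11100011 XOR 11100101 = 00000110 = 6.
Step 4: The key cancels out! An attacker learns m1 XOR m2 = 6, revealing the relationship between plaintexts.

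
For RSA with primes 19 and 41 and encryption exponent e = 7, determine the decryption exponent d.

Step 1: n = 19 * 41 = 779.
Step 2: phi(n) = 18 * 40 = 720.
Step 3: Find d such that 7 * d = 1 (mod 720).
Step 4: d = 7^(-1) mod 720 = 103.
Verification: 7 * 103 = 721 = 1 * 720 + 1.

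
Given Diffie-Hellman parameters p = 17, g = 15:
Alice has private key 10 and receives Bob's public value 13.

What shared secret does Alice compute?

Step 1: s = B^a mod p = 13^10 mod 17.
  13^1 mod 17 = 13
  13^2 mod 17 = (13 * 13) mod 17 = 16
  13^3 mod 17 = (16 * 13) mod 17 = 4
  13^4 mod 17 = (4 * 13) mod 17 = 1
  13^5 mod 17 = (1 * 13) mod 17 = 13
  13^6 mod 17 = (13 * 13) mod 17 = 16
  13^7 mod 17 = (16 * 13) mod 17 = 4
  13^8 mod 17 = (4 * 13) mod 17 = 1
  13^9 mod 17 = (1 * 13) mod 17 = 13
  13^10 mod 17 = (13 * 13) mod 17 = 16
Result: shared secret = 16.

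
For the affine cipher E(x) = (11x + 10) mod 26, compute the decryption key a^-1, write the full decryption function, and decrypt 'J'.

Step 1: Find a^-1, the modular inverse of 11 mod 26.
Step 2: We need 11 * a^-1 = 1 (mod 26).
Step 3: 11 * 19 = 209 = 8 * 26 + 1, so a^-1 = 19.
Step 4: D(y) = 19(y - 10) mod 26.
Step 5: Apply to 'J' (y = 9): D(9) = 19 * (9 - 10) mod 26 = 19 * -1 mod 26 = 7 -> 'H'.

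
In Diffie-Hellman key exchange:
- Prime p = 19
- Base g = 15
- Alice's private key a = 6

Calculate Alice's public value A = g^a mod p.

Step 1: A = g^a mod p = 15^6 mod 19.
  15^1 mod 19 = 15
  15^2 mod 19 = (15 * 15) mod 19 = 16
  15^3 mod 19 = (16 * 15) mod 19 = 12
  15^4 mod 19 = (12 * 15) mod 19 = 9
  15^5 mod 19 = (9 * 15) mod 19 = 2
  15^6 mod 19 = (2 * 15) mod 19 = 11
Result: A = 11.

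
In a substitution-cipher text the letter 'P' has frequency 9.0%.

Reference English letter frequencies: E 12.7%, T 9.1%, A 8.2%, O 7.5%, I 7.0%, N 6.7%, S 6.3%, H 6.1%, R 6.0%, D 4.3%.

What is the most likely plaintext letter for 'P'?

Step 1: The observed frequency is 9.0%.
Step 2: Compare with English frequencies:
  E: 12.7% (difference: 3.7%)
  T: 9.1% (difference: 0.1%) <-- closest
  A: 8.2% (difference: 0.8%)
  O: 7.5% (difference: 1.5%)
  I: 7.0% (difference: 2.0%)
  N: 6.7% (difference: 2.3%)
  S: 6.3% (difference: 2.7%)
  H: 6.1% (difference: 2.9%)
  R: 6.0% (difference: 3.0%)
  D: 4.3% (difference: 4.7%)
Step 3: 'P' most likely represents 'T' (frequency 9.1%).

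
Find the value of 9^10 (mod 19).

Step 1: Compute 9^10 mod 19 step by step, reducing modulo 19 at each step.
  9^1 mod 19 = 9
  9^2 mod 19 = (9 * 9) mod 19 = 5
  9^3 mod 19 = (5 * 9) mod 19 = 7
  9^4 mod 19 = (7 * 9) mod 19 = 6
  9^5 mod 19 = (6 * 9) mod 19 = 16
  9^6 mod 19 = (16 * 9) mod 19 = 11
  9^7 mod 19 = (11 * 9) mod 19 = 4
  9^8 mod 19 = (4 * 9) mod 19 = 17
  9^9 mod 19 = (17 * 9) mod 19 = 1
  9^10 mod 19 = (1 * 9) mod 19 = 9
Step 2: Result = 9.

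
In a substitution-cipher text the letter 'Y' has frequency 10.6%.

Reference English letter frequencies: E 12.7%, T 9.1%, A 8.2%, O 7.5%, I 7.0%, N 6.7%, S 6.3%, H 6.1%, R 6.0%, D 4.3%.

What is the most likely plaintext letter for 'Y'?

Step 1: The observed frequency is 10.6%.
Step 2: Compare with English frequencies:
  E: 12.7% (difference: 2.1%)
  T: 9.1% (difference: 1.5%) <-- closest
  A: 8.2% (difference: 2.4%)
  O: 7.5% (difference: 3.1%)
  I: 7.0% (difference: 3.6%)
  N: 6.7% (difference: 3.9%)
  S: 6.3% (difference: 4.3%)
  H: 6.1% (difference: 4.5%)
  R: 6.0% (difference: 4.6%)
  D: 4.3% (difference: 6.3%)
Step 3: 'Y' most likely represents 'T' (frequency 9.1%).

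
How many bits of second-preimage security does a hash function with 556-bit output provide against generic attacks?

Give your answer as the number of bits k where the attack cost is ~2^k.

Step 1: The hash has a 556-bit output.
Step 2: Second-preimage resistance means: given a specific input x, it should be infeasible to find a different y with h(y) = h(x).
With a 556-bit output, a generic search for a second preimage costs about 2^556 evaluations (each trial matches the fixed target with probability 2^-556).
Step 3: Security level = 556 bits.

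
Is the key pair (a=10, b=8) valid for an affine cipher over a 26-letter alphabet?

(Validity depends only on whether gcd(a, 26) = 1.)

Step 1: Compute gcd(10, 26).
Step 2: gcd(10, 26) = 2.
Since gcd = 2 != 1, 10 shares a common factor with 26, so it cannot be used.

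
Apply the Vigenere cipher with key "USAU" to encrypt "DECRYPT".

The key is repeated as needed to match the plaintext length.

Step 1: Repeat key to match plaintext length:
  Plaintext: DECRYPT
  Key:       USAUUSA
Step 2: Encrypt each letter:
  D(3) + U(20) = (3+20) mod 26 = 23 = X
  E(4) + S(18) = (4+18) mod 26 = 22 = W
  C(2) + A(0) = (2+0) mod 26 = 2 = C
  R(17) + U(20) = (17+20) mod 26 = 11 = L
  Y(24) + U(20) = (24+20) mod 26 = 18 = S
  P(15) + S(18) = (15+18) mod 26 = 7 = H
  T(19) + A(0) = (19+0) mod 26 = 19 = T
Ciphertext: XWCLSHT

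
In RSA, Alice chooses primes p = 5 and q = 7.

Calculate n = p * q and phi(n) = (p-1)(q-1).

Step 1: n = p * q = 5 * 7 = 35.
Step 2: phi(n) = (p-1)(q-1) = 4 * 6 = 24.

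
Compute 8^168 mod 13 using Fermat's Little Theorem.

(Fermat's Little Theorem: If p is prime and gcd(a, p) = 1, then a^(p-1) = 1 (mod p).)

Step 1: Since 13 is prime, by Fermat's Little Theorem: 8^12 = 1 (mod 13).
Step 2: Reduce exponent: 168 mod 12 = 0.
Step 3: So 8^168 = 8^0 (mod 13).
Step 4: 8^0 mod 13 = 1.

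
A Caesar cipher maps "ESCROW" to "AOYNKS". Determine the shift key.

Step 1: Compare first letters: E (position 4) -> A (position 0).
Step 2: Shift = (0 - 4) mod 26 = 22.
The shift value is 22.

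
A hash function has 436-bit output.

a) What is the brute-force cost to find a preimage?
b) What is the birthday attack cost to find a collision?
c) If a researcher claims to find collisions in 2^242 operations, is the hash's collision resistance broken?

Step 1: Preimage resistance requires brute-force of 2^436 operations.
Step 2: Collision resistance (birthday bound) = 2^(436/2) = 2^218.
Step 3: The claimed attack costs 2^242 operations.
Step 4: Since 2^242 >= 2^218, the claimed attack is no faster than the generic birthday attack, so this does not break collision resistance.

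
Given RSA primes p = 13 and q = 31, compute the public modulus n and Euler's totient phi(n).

Step 1: n = p * q = 13 * 31 = 403.
Step 2: phi(n) = (p-1)(q-1) = 12 * 30 = 360.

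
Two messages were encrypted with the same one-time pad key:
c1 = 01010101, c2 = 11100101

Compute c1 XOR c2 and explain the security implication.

Step 1: c1 XOR c2 = (m1 XOR k) XOR (m2 XOR k).
Step 2: By XOR associativity/commutativity: = m1 XOR m2 XOR k XOR k = m1 XOR m2.
Step 3: 01010101 XOR 11100101 = 10110000 = 176.
Step 4: The key cancels out! An attacker learns m1 XOR m2 = 176, revealing the relationship between plaintexts.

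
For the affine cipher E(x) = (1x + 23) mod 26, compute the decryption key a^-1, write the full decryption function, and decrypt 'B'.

Step 1: Find a^-1, the modular inverse of 1 mod 26.
Step 2: We need 1 * a^-1 = 1 (mod 26).
Step 3: 1 * 1 = 1 = 0 * 26 + 1, so a^-1 = 1.
Step 4: D(y) = 1(y - 23) mod 26.
Step 5: Apply to 'B' (y = 1): D(1) = 1 * (1 - 23) mod 26 = 1 * -22 mod 26 = 4 -> 'E'.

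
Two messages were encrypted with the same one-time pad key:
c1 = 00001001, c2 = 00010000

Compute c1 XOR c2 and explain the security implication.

Step 1: c1 XOR c2 = (m1 XOR k) XOR (m2 XOR k).
Step 2: By XOR associativity/commutativity: = m1 XOR m2 XOR k XOR k = m1 XOR m2.
Step 3: 00001001 XOR 00010000 = 00011001 = 25.
Step 4: The key cancels out! An attacker learns m1 XOR m2 = 25, revealing the relationship between plaintexts.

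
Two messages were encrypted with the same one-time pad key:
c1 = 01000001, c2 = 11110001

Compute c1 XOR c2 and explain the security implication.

Step 1: c1 XOR c2 = (m1 XOR k) XOR (m2 XOR k).
Step 2: By XOR associativity/commutativity: = m1 XOR m2 XOR k XOR k = m1 XOR m2.
Step 3: 01000001 XOR 11110001 = 10110000 = 176.
Step 4: The key cancels out! An attacker learns m1 XOR m2 = 176, revealing the relationship between plaintexts.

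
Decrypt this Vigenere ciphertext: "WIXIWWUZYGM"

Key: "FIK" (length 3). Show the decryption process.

Step 1: Key 'FIK' has length 3. Extended key: FIKFIKFIKFI
Step 2: Decrypt each position:
  W(22) - F(5) = 17 = R
  I(8) - I(8) = 0 = A
  X(23) - K(10) = 13 = N
  I(8) - F(5) = 3 = D
  W(22) - I(8) = 14 = O
  W(22) - K(10) = 12 = M
  U(20) - F(5) = 15 = P
  Z(25) - I(8) = 17 = R
  Y(24) - K(10) = 14 = O
  G(6) - F(5) = 1 = B
  M(12) - I(8) = 4 = E
Plaintext: RANDOMPROBE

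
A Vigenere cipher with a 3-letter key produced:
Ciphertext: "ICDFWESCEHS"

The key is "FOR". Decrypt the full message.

Step 1: Key 'FOR' has length 3. Extended key: FORFORFORFO
Step 2: Decrypt each position:
  I(8) - F(5) = 3 = D
  C(2) - O(14) = 14 = O
  D(3) - R(17) = 12 = M
  F(5) - F(5) = 0 = A
  W(22) - O(14) = 8 = I
  E(4) - R(17) = 13 = N
  S(18) - F(5) = 13 = N
  C(2) - O(14) = 14 = O
  E(4) - R(17) = 13 = N
  H(7) - F(5) = 2 = C
  S(18) - O(14) = 4 = E
Plaintext: DOMAINNONCE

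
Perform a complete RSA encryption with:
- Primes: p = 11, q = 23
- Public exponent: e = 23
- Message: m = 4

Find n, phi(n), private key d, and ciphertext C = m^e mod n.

Step 1: n = 11 * 23 = 253.
Step 2: phi(n) = (11-1)(23-1) = 10 * 22 = 220.
Step 3: Find d = 23^(-1) mod 220 = 67.
  Verify: 23 * 67 = 1541 = 1 (mod 220).
Step 4: C = 4^23 mod 253 = 119.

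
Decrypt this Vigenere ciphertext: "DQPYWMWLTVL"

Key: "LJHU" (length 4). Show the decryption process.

Step 1: Key 'LJHU' has length 4. Extended key: LJHULJHULJH
Step 2: Decrypt each position:
  D(3) - L(11) = 18 = S
  Q(16) - J(9) = 7 = H
  P(15) - H(7) = 8 = I
  Y(24) - U(20) = 4 = E
  W(22) - L(11) = 11 = L
  M(12) - J(9) = 3 = D
  W(22) - H(7) = 15 = P
  L(11) - U(20) = 17 = R
  T(19) - L(11) = 8 = I
  V(21) - J(9) = 12 = M
  L(11) - H(7) = 4 = E
Plaintext: SHIELDPRIME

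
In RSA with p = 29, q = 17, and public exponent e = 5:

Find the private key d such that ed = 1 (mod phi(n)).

Step 1: n = 29 * 17 = 493.
Step 2: phi(n) = 28 * 16 = 448.
Step 3: Find d such that 5 * d = 1 (mod 448).
Step 4: d = 5^(-1) mod 448 = 269.
Verification: 5 * 269 = 1345 = 3 * 448 + 1.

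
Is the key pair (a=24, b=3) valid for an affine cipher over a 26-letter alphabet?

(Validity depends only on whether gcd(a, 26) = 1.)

Step 1: Compute gcd(24, 26).
Step 2: gcd(24, 26) = 2.
Since gcd = 2 != 1, 24 shares a common factor with 26, so it cannot be used.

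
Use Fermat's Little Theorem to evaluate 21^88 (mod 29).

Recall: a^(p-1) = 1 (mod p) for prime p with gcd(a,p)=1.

Step 1: Since 29 is prime, by Fermat's Little Theorem: 21^28 = 1 (mod 29).
Step 2: Reduce exponent: 88 mod 28 = 4.
Step 3: So 21^88 = 21^4 (mod 29).
Step 4: 21^4 mod 29 = 7.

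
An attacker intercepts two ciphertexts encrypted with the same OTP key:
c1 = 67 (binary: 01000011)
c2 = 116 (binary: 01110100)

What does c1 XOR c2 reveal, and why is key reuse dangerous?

Step 1: c1 XOR c2 = (m1 XOR k) XOR (m2 XOR k).
Step 2: By XOR associativity/commutativity: = m1 XOR m2 XOR k XOR k = m1 XOR m2.
Step 3: 01000011 XOR 01110100 = 00110111 = 55.
Step 4: The key cancels out! An attacker learns m1 XOR m2 = 55, revealing the relationship between plaintexts.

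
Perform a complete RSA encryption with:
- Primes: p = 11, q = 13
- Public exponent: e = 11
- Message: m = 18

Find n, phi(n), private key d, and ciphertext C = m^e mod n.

Step 1: n = 11 * 13 = 143.
Step 2: phi(n) = (11-1)(13-1) = 10 * 12 = 120.
Step 3: Find d = 11^(-1) mod 120 = 11.
  Verify: 11 * 11 = 121 = 1 (mod 120).
Step 4: C = 18^11 mod 143 = 73.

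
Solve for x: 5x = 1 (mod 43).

Step 1: We need x such that 5 * x = 1 (mod 43).
Step 2: Using the extended Euclidean algorithm or trial:
  5 * 26 = 130 = 3 * 43 + 1.
Step 3: Since 130 mod 43 = 1, the inverse is x = 26.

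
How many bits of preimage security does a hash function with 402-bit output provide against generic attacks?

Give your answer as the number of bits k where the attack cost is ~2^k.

Step 1: The hash has a 402-bit output.
Step 2: Preimage resistance means: given a digest h(x), it should be infeasible to find any input that hashes to it.
With a 402-bit output there are 2^402 possible digests, so a generic brute-force preimage search costs about 2^402 evaluations.
Step 3: Security level = 402 bits.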